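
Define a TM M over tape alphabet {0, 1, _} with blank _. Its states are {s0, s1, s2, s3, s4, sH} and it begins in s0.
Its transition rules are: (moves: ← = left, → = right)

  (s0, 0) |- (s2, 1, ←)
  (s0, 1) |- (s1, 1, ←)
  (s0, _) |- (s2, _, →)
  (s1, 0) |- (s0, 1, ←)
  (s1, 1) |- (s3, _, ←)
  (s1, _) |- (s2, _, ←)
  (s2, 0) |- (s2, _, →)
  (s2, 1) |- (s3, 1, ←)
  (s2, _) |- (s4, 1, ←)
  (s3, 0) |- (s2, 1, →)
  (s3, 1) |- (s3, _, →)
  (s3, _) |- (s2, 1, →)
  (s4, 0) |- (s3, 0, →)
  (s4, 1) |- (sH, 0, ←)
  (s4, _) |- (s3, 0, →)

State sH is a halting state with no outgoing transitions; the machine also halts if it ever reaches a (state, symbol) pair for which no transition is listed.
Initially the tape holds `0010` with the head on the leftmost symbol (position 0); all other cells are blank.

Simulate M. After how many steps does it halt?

state=s0 head=0 tape=__[0]010_   (s0,0)→(s2,1,←)
state=s2 head=-1 tape=_[_]1010_   (s2,_)→(s4,1,←)
state=s4 head=-2 tape=[_]11010_   (s4,_)→(s3,0,→)
state=s3 head=-1 tape=0[1]1010_   (s3,1)→(s3,_,→)
state=s3 head=0 tape=0_[1]010_   (s3,1)→(s3,_,→)
state=s3 head=1 tape=0__[0]10_   (s3,0)→(s2,1,→)
state=s2 head=2 tape=0__1[1]0_   (s2,1)→(s3,1,←)
state=s3 head=1 tape=0__[1]10_   (s3,1)→(s3,_,→)
state=s3 head=2 tape=0___[1]0_   (s3,1)→(s3,_,→)
state=s3 head=3 tape=0____[0]_   (s3,0)→(s2,1,→)
state=s2 head=4 tape=0____1[_]   (s2,_)→(s4,1,←)
state=s4 head=3 tape=0____[1]1   (s4,1)→(sH,0,←)
state=sH head=2 tape=0___[_]01
M halts after 12 transitions.

12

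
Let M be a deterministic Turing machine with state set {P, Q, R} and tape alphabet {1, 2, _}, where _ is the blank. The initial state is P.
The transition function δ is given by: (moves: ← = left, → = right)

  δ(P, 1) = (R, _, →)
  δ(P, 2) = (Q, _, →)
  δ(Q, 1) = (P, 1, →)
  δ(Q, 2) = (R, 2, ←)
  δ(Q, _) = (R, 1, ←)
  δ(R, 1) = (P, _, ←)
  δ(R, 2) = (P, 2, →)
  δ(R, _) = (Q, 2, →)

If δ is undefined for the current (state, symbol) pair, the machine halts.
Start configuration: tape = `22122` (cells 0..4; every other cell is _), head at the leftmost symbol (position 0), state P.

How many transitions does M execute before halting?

16

state=P head=0 tape=[2]2122__   (P,2)→(Q,_,→)
state=Q head=1 tape=_[2]122__   (Q,2)→(R,2,←)
state=R head=0 tape=[_]2122__   (R,_)→(Q,2,→)
state=Q head=1 tape=2[2]122__   (Q,2)→(R,2,←)
state=R head=0 tape=[2]2122__   (R,2)→(P,2,→)
state=P head=1 tape=2[2]122__   (P,2)→(Q,_,→)
state=Q head=2 tape=2_[1]22__   (Q,1)→(P,1,→)
state=P head=3 tape=2_1[2]2__   (P,2)→(Q,_,→)
state=Q head=4 tape=2_1_[2]__   (Q,2)→(R,2,←)
state=R head=3 tape=2_1[_]2__   (R,_)→(Q,2,→)
state=Q head=4 tape=2_12[2]__   (Q,2)→(R,2,←)
state=R head=3 tape=2_1[2]2__   (R,2)→(P,2,→)
state=P head=4 tape=2_12[2]__   (P,2)→(Q,_,→)
state=Q head=5 tape=2_12_[_]_   (Q,_)→(R,1,←)
state=R head=4 tape=2_12[_]1_   (R,_)→(Q,2,→)
state=Q head=5 tape=2_122[1]_   (Q,1)→(P,1,→)
state=P head=6 tape=2_1221[_]
M halts after 16 transitions.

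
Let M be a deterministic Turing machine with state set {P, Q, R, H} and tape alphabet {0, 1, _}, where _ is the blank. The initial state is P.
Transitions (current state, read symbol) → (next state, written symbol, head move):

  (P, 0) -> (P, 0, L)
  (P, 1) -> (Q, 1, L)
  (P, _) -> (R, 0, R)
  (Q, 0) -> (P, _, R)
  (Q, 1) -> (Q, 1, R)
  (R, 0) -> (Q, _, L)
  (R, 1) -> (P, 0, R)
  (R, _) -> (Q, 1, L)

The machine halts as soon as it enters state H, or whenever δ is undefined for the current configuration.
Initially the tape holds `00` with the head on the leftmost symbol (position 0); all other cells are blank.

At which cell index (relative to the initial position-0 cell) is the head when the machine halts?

P | _[0]0_   read 0 → write 0, move L, go to P
P | [_]00_   read _ → write 0, move R, go to R
R | 0[0]0_   read 0 → write _, move L, go to Q
Q | [0]_0_   read 0 → write _, move R, go to P
P | _[_]0_   read _ → write 0, move R, go to R
R | _0[0]_   read 0 → write _, move L, go to Q
Q | _[0]__   read 0 → write _, move R, go to P
P | __[_]_   read _ → write 0, move R, go to R
R | __0[_]   read _ → write 1, move L, go to Q
Q | __[0]1   read 0 → write _, move R, go to P
P | ___[1]   read 1 → write 1, move L, go to Q
Q | __[_]1
At halt the head is at cell 1.

1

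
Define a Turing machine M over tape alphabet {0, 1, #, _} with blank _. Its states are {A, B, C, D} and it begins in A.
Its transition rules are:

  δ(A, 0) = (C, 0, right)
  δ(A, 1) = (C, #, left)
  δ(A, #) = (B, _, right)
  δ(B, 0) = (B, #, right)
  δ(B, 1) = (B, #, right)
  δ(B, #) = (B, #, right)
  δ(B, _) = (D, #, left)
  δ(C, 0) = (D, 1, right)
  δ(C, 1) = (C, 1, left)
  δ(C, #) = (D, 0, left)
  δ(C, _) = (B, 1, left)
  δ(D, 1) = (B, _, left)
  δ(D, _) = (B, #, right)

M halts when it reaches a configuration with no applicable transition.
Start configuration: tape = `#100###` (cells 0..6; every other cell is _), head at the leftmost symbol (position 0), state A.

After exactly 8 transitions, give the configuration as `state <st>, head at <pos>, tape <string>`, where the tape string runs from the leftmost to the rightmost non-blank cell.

state=A head=0 tape=[#]100###_   (A,#)→(B,_,right)
state=B head=1 tape=_[1]00###_   (B,1)→(B,#,right)
state=B head=2 tape=_#[0]0###_   (B,0)→(B,#,right)
state=B head=3 tape=_##[0]###_   (B,0)→(B,#,right)
state=B head=4 tape=_###[#]##_   (B,#)→(B,#,right)
state=B head=5 tape=_####[#]#_   (B,#)→(B,#,right)
state=B head=6 tape=_#####[#]_   (B,#)→(B,#,right)
state=B head=7 tape=_######[_]   (B,_)→(D,#,left)
state=D head=6 tape=_#####[#]#
After 8 steps: state D, head at 6, tape #######.

state D, head at 6, tape #######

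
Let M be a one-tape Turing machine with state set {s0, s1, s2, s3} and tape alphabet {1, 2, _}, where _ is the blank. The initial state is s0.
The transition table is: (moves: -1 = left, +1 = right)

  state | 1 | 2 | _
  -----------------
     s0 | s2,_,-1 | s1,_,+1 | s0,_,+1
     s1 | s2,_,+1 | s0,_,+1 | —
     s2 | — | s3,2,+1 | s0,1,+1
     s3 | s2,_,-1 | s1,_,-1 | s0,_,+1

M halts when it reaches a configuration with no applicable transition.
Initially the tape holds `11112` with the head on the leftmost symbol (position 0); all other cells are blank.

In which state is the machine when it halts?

s0 | _[1]1112_   read 1 → write _, move -1, go to s2
s2 | [_]_1112_   read _ → write 1, move +1, go to s0
s0 | 1[_]1112_   read _ → write _, move +1, go to s0
s0 | 1_[1]112_   read 1 → write _, move -1, go to s2
s2 | 1[_]_112_   read _ → write 1, move +1, go to s0
s0 | 11[_]112_   read _ → write _, move +1, go to s0
s0 | 11_[1]12_   read 1 → write _, move -1, go to s2
s2 | 11[_]_12_   read _ → write 1, move +1, go to s0
s0 | 111[_]12_   read _ → write _, move +1, go to s0
s0 | 111_[1]2_   read 1 → write _, move -1, go to s2
s2 | 111[_]_2_   read _ → write 1, move +1, go to s0
s0 | 1111[_]2_   read _ → write _, move +1, go to s0
s0 | 1111_[2]_   read 2 → write _, move +1, go to s1
s1 | 1111__[_]
No transition is defined for (s1, _); M halts in state s1.

s1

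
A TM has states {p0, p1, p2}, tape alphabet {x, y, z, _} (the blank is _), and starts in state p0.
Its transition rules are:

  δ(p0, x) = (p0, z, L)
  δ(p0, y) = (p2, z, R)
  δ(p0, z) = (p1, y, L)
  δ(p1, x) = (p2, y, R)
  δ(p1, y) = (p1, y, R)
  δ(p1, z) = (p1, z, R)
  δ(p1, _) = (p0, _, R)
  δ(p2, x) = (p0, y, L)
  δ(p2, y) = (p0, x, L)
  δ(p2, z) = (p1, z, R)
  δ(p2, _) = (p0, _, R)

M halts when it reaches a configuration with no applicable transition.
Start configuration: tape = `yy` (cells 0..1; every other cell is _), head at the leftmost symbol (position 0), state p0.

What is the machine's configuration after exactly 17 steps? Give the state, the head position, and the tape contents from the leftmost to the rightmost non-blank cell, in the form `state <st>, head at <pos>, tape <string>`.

state p2, head at 1, tape zy

p0 | _[y]y   read y → write z, move R, go to p2
p2 | _z[y]   read y → write x, move L, go to p0
p0 | _[z]x   read z → write y, move L, go to p1
p1 | [_]yx   read _ → write _, move R, go to p0
p0 | _[y]x   read y → write z, move R, go to p2
p2 | _z[x]   read x → write y, move L, go to p0
p0 | _[z]y   read z → write y, move L, go to p1
p1 | [_]yy   read _ → write _, move R, go to p0
p0 | _[y]y   read y → write z, move R, go to p2
p2 | _z[y]   read y → write x, move L, go to p0
p0 | _[z]x   read z → write y, move L, go to p1
p1 | [_]yx   read _ → write _, move R, go to p0
p0 | _[y]x   read y → write z, move R, go to p2
p2 | _z[x]   read x → write y, move L, go to p0
p0 | _[z]y   read z → write y, move L, go to p1
p1 | [_]yy   read _ → write _, move R, go to p0
p0 | _[y]y   read y → write z, move R, go to p2
p2 | _z[y]
After 17 steps: state p2, head at 1, tape zy.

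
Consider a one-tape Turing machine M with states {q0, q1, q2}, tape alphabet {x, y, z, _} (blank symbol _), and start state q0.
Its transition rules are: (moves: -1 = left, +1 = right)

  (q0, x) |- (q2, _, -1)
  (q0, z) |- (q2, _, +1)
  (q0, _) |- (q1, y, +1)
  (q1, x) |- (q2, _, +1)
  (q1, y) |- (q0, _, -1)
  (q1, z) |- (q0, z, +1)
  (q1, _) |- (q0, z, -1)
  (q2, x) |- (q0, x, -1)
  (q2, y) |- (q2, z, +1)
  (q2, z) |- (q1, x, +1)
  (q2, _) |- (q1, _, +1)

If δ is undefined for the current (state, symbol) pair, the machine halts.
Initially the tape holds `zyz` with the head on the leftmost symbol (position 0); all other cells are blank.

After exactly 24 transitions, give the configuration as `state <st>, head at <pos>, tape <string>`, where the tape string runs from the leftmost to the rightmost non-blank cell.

state q1, head at 6, tape yzyz_yz

q0 | [z]yz____   read z → write _, move +1, go to q2
q2 | _[y]z____   read y → write z, move +1, go to q2
q2 | _z[z]____   read z → write x, move +1, go to q1
q1 | _zx[_]___   read _ → write z, move -1, go to q0
q0 | _z[x]z___   read x → write _, move -1, go to q2
q2 | _[z]_z___   read z → write x, move +1, go to q1
q1 | _x[_]z___   read _ → write z, move -1, go to q0
q0 | _[x]zz___   read x → write _, move -1, go to q2
q2 | [_]_zz___   read _ → write _, move +1, go to q1
q1 | _[_]zz___   read _ → write z, move -1, go to q0
q0 | [_]zzz___   read _ → write y, move +1, go to q1
q1 | y[z]zz___   read z → write z, move +1, go to q0
q0 | yz[z]z___   read z → write _, move +1, go to q2
q2 | yz_[z]___   read z → write x, move +1, go to q1
q1 | yz_x[_]__   read _ → write z, move -1, go to q0
q0 | yz_[x]z__   read x → write _, move -1, go to q2
q2 | yz[_]_z__   read _ → write _, move +1, go to q1
q1 | yz_[_]z__   read _ → write z, move -1, go to q0
q0 | yz[_]zz__   read _ → write y, move +1, go to q1
q1 | yzy[z]z__   read z → write z, move +1, go to q0
q0 | yzyz[z]__   read z → write _, move +1, go to q2
q2 | yzyz_[_]_   read _ → write _, move +1, go to q1
q1 | yzyz__[_]   read _ → write z, move -1, go to q0
q0 | yzyz_[_]z   read _ → write y, move +1, go to q1
q1 | yzyz_y[z]
After 24 steps: state q1, head at 6, tape yzyz_yz.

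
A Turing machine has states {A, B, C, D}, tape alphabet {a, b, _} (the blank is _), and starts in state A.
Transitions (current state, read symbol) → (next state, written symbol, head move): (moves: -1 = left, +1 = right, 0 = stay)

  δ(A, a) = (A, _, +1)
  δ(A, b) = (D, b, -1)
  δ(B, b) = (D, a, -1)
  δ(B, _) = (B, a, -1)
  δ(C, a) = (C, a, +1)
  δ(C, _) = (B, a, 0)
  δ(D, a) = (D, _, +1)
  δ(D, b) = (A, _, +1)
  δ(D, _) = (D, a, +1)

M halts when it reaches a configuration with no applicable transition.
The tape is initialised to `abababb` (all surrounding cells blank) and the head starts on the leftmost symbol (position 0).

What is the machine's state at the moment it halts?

A | [a]bababb_   read a → write _, move +1, go to A
A | _[b]ababb_   read b → write b, move -1, go to D
D | [_]bababb_   read _ → write a, move +1, go to D
D | a[b]ababb_   read b → write _, move +1, go to A
A | a_[a]babb_   read a → write _, move +1, go to A
A | a__[b]abb_   read b → write b, move -1, go to D
D | a_[_]babb_   read _ → write a, move +1, go to D
D | a_a[b]abb_   read b → write _, move +1, go to A
A | a_a_[a]bb_   read a → write _, move +1, go to A
A | a_a__[b]b_   read b → write b, move -1, go to D
D | a_a_[_]bb_   read _ → write a, move +1, go to D
D | a_a_a[b]b_   read b → write _, move +1, go to A
A | a_a_a_[b]_   read b → write b, move -1, go to D
D | a_a_a[_]b_   read _ → write a, move +1, go to D
D | a_a_aa[b]_   read b → write _, move +1, go to A
A | a_a_aa_[_]
No transition is defined for (A, _); M halts in state A.

A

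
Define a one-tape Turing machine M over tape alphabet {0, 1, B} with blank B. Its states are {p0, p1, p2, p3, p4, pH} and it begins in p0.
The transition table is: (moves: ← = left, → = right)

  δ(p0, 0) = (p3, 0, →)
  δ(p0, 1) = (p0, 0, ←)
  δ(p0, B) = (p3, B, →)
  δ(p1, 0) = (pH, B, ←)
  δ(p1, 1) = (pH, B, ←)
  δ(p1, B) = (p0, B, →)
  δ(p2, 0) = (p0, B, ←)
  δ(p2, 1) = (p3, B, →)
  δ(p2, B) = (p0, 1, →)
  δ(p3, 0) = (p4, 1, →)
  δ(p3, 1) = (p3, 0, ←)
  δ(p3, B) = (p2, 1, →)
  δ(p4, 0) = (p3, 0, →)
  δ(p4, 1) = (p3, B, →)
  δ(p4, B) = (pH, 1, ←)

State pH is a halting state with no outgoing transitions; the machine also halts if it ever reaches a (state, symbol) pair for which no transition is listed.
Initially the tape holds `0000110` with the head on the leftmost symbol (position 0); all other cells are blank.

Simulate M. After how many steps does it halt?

state=p0 head=0 tape=[0]000110   (p0,0)→(p3,0,→)
state=p3 head=1 tape=0[0]00110   (p3,0)→(p4,1,→)
state=p4 head=2 tape=01[0]0110   (p4,0)→(p3,0,→)
state=p3 head=3 tape=010[0]110   (p3,0)→(p4,1,→)
state=p4 head=4 tape=0101[1]10   (p4,1)→(p3,B,→)
state=p3 head=5 tape=0101B[1]0   (p3,1)→(p3,0,←)
state=p3 head=4 tape=0101[B]00   (p3,B)→(p2,1,→)
state=p2 head=5 tape=01011[0]0   (p2,0)→(p0,B,←)
state=p0 head=4 tape=0101[1]B0   (p0,1)→(p0,0,←)
state=p0 head=3 tape=010[1]0B0   (p0,1)→(p0,0,←)
state=p0 head=2 tape=01[0]00B0   (p0,0)→(p3,0,→)
state=p3 head=3 tape=010[0]0B0   (p3,0)→(p4,1,→)
state=p4 head=4 tape=0101[0]B0   (p4,0)→(p3,0,→)
state=p3 head=5 tape=01010[B]0   (p3,B)→(p2,1,→)
state=p2 head=6 tape=010101[0]   (p2,0)→(p0,B,←)
state=p0 head=5 tape=01010[1]B   (p0,1)→(p0,0,←)
state=p0 head=4 tape=0101[0]0B   (p0,0)→(p3,0,→)
state=p3 head=5 tape=01010[0]B   (p3,0)→(p4,1,→)
state=p4 head=6 tape=010101[B]   (p4,B)→(pH,1,←)
state=pH head=5 tape=01010[1]1
M halts after 19 transitions.

19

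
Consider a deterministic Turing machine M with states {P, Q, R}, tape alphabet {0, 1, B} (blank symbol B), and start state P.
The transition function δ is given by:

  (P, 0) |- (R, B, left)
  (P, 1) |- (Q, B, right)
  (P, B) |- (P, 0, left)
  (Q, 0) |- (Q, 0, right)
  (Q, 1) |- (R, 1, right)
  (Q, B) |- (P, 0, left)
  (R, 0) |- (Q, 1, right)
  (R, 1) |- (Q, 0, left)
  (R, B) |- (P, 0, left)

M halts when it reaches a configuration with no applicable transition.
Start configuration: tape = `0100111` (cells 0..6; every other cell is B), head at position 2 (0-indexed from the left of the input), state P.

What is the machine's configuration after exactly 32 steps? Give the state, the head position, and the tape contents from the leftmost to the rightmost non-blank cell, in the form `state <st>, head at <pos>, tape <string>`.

P | 01[0]0111BB   read 0 → write B, move left, go to R
R | 0[1]B0111BB   read 1 → write 0, move left, go to Q
Q | [0]0B0111BB   read 0 → write 0, move right, go to Q
Q | 0[0]B0111BB   read 0 → write 0, move right, go to Q
Q | 00[B]0111BB   read B → write 0, move left, go to P
P | 0[0]00111BB   read 0 → write B, move left, go to R
R | [0]B00111BB   read 0 → write 1, move right, go to Q
Q | 1[B]00111BB   read B → write 0, move left, go to P
P | [1]000111BB   read 1 → write B, move right, go to Q
Q | B[0]00111BB   read 0 → write 0, move right, go to Q
Q | B0[0]0111BB   read 0 → write 0, move right, go to Q
Q | B00[0]111BB   read 0 → write 0, move right, go to Q
Q | B000[1]11BB   read 1 → write 1, move right, go to R
R | B0001[1]1BB   read 1 → write 0, move left, go to Q
Q | B000[1]01BB   read 1 → write 1, move right, go to R
R | B0001[0]1BB   read 0 → write 1, move right, go to Q
Q | B00011[1]BB   read 1 → write 1, move right, go to R
R | B000111[B]B   read B → write 0, move left, go to P
P | B00011[1]0B   read 1 → write B, move right, go to Q
Q | B00011B[0]B   read 0 → write 0, move right, go to Q
Q | B00011B0[B]   read B → write 0, move left, go to P
P | B00011B[0]0   read 0 → write B, move left, go to R
R | B00011[B]B0   read B → write 0, move left, go to P
P | B0001[1]0B0   read 1 → write B, move right, go to Q
Q | B0001B[0]B0   read 0 → write 0, move right, go to Q
Q | B0001B0[B]0   read B → write 0, move left, go to P
P | B0001B[0]00   read 0 → write B, move left, go to R
R | B0001[B]B00   read B → write 0, move left, go to P
P | B000[1]0B00   read 1 → write B, move right, go to Q
Q | B000B[0]B00   read 0 → write 0, move right, go to Q
Q | B000B0[B]00   read B → write 0, move left, go to P
P | B000B[0]000   read 0 → write B, move left, go to R
R | B000[B]B000
After 32 steps: state R, head at 4, tape 000BB000.

state R, head at 4, tape 000BB000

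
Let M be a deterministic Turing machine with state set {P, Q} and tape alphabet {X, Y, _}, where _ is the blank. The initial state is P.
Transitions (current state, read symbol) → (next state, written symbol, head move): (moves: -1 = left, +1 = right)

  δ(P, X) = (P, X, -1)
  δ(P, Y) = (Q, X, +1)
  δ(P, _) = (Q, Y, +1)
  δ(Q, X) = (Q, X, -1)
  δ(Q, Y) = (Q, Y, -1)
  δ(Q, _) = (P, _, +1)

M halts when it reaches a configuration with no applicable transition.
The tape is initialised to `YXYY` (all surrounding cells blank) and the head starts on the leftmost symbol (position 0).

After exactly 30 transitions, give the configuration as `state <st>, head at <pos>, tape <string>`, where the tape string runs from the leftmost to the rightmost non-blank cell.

P | ____[Y]XYY   read Y → write X, move +1, go to Q
Q | ____X[X]YY   read X → write X, move -1, go to Q
Q | ____[X]XYY   read X → write X, move -1, go to Q
Q | ___[_]XXYY   read _ → write _, move +1, go to P
P | ____[X]XYY   read X → write X, move -1, go to P
P | ___[_]XXYY   read _ → write Y, move +1, go to Q
Q | ___Y[X]XYY   read X → write X, move -1, go to Q
Q | ___[Y]XXYY   read Y → write Y, move -1, go to Q
Q | __[_]YXXYY   read _ → write _, move +1, go to P
P | ___[Y]XXYY   read Y → write X, move +1, go to Q
Q | ___X[X]XYY   read X → write X, move -1, go to Q
Q | ___[X]XXYY   read X → write X, move -1, go to Q
Q | __[_]XXXYY   read _ → write _, move +1, go to P
P | ___[X]XXYY   read X → write X, move -1, go to P
P | __[_]XXXYY   read _ → write Y, move +1, go to Q
Q | __Y[X]XXYY   read X → write X, move -1, go to Q
Q | __[Y]XXXYY   read Y → write Y, move -1, go to Q
Q | _[_]YXXXYY   read _ → write _, move +1, go to P
P | __[Y]XXXYY   read Y → write X, move +1, go to Q
Q | __X[X]XXYY   read X → write X, move -1, go to Q
Q | __[X]XXXYY   read X → write X, move -1, go to Q
Q | _[_]XXXXYY   read _ → write _, move +1, go to P
P | __[X]XXXYY   read X → write X, move -1, go to P
P | _[_]XXXXYY   read _ → write Y, move +1, go to Q
Q | _Y[X]XXXYY   read X → write X, move -1, go to Q
Q | _[Y]XXXXYY   read Y → write Y, move -1, go to Q
Q | [_]YXXXXYY   read _ → write _, move +1, go to P
P | _[Y]XXXXYY   read Y → write X, move +1, go to Q
Q | _X[X]XXXYY   read X → write X, move -1, go to Q
Q | _[X]XXXXYY   read X → write X, move -1, go to Q
Q | [_]XXXXXYY
After 30 steps: state Q, head at -4, tape XXXXXYY.

state Q, head at -4, tape XXXXXYY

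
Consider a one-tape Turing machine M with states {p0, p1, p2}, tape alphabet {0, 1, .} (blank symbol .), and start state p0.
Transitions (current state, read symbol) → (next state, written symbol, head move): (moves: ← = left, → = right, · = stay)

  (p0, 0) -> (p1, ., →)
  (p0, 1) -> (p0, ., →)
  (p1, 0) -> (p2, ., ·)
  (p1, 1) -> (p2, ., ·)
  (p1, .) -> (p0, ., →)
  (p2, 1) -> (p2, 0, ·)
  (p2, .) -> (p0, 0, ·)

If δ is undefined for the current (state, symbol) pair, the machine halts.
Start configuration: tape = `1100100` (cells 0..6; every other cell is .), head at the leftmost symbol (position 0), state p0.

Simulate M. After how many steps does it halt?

16

state=p0 head=0 tape=[1]100100..   (p0,1)→(p0,.,→)
state=p0 head=1 tape=.[1]00100..   (p0,1)→(p0,.,→)
state=p0 head=2 tape=..[0]0100..   (p0,0)→(p1,.,→)
state=p1 head=3 tape=...[0]100..   (p1,0)→(p2,.,·)
state=p2 head=3 tape=...[.]100..   (p2,.)→(p0,0,·)
state=p0 head=3 tape=...[0]100..   (p0,0)→(p1,.,→)
state=p1 head=4 tape=....[1]00..   (p1,1)→(p2,.,·)
state=p2 head=4 tape=....[.]00..   (p2,.)→(p0,0,·)
state=p0 head=4 tape=....[0]00..   (p0,0)→(p1,.,→)
state=p1 head=5 tape=.....[0]0..   (p1,0)→(p2,.,·)
state=p2 head=5 tape=.....[.]0..   (p2,.)→(p0,0,·)
state=p0 head=5 tape=.....[0]0..   (p0,0)→(p1,.,→)
state=p1 head=6 tape=......[0]..   (p1,0)→(p2,.,·)
state=p2 head=6 tape=......[.]..   (p2,.)→(p0,0,·)
state=p0 head=6 tape=......[0]..   (p0,0)→(p1,.,→)
state=p1 head=7 tape=.......[.].   (p1,.)→(p0,.,→)
state=p0 head=8 tape=........[.]
M halts after 16 transitions.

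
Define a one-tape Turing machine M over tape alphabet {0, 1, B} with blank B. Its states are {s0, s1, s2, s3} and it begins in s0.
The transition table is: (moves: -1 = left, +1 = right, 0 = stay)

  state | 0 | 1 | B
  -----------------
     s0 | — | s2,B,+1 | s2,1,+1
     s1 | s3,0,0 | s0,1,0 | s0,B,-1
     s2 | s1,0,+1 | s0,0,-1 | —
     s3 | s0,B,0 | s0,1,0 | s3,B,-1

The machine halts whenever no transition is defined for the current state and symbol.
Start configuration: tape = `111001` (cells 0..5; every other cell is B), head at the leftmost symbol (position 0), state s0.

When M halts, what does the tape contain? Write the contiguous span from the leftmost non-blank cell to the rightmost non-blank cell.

10B0B0

state=s0 head=0 tape=[1]11001B   (s0,1)→(s2,B,+1)
state=s2 head=1 tape=B[1]1001B   (s2,1)→(s0,0,-1)
state=s0 head=0 tape=[B]01001B   (s0,B)→(s2,1,+1)
state=s2 head=1 tape=1[0]1001B   (s2,0)→(s1,0,+1)
state=s1 head=2 tape=10[1]001B   (s1,1)→(s0,1,0)
state=s0 head=2 tape=10[1]001B   (s0,1)→(s2,B,+1)
state=s2 head=3 tape=10B[0]01B   (s2,0)→(s1,0,+1)
state=s1 head=4 tape=10B0[0]1B   (s1,0)→(s3,0,0)
state=s3 head=4 tape=10B0[0]1B   (s3,0)→(s0,B,0)
state=s0 head=4 tape=10B0[B]1B   (s0,B)→(s2,1,+1)
state=s2 head=5 tape=10B01[1]B   (s2,1)→(s0,0,-1)
state=s0 head=4 tape=10B0[1]0B   (s0,1)→(s2,B,+1)
state=s2 head=5 tape=10B0B[0]B   (s2,0)→(s1,0,+1)
state=s1 head=6 tape=10B0B0[B]   (s1,B)→(s0,B,-1)
state=s0 head=5 tape=10B0B[0]B
The non-blank tape span at halt is 10B0B0.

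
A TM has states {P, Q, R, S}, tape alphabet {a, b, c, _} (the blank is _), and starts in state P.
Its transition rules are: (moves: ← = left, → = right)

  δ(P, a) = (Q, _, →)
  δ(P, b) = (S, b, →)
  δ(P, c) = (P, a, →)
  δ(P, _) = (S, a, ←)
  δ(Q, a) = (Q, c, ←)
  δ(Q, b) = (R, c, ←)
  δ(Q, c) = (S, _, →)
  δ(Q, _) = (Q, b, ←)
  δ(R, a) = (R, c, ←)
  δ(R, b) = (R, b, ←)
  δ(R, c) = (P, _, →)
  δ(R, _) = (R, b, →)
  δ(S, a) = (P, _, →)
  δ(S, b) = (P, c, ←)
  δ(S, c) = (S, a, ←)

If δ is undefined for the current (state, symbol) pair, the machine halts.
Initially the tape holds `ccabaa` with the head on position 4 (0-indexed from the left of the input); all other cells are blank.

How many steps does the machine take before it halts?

state=P head=4 tape=ccab[a]a_   (P,a)→(Q,_,→)
state=Q head=5 tape=ccab_[a]_   (Q,a)→(Q,c,←)
state=Q head=4 tape=ccab[_]c_   (Q,_)→(Q,b,←)
state=Q head=3 tape=cca[b]bc_   (Q,b)→(R,c,←)
state=R head=2 tape=cc[a]cbc_   (R,a)→(R,c,←)
state=R head=1 tape=c[c]ccbc_   (R,c)→(P,_,→)
state=P head=2 tape=c_[c]cbc_   (P,c)→(P,a,→)
state=P head=3 tape=c_a[c]bc_   (P,c)→(P,a,→)
state=P head=4 tape=c_aa[b]c_   (P,b)→(S,b,→)
state=S head=5 tape=c_aab[c]_   (S,c)→(S,a,←)
state=S head=4 tape=c_aa[b]a_   (S,b)→(P,c,←)
state=P head=3 tape=c_a[a]ca_   (P,a)→(Q,_,→)
state=Q head=4 tape=c_a_[c]a_   (Q,c)→(S,_,→)
state=S head=5 tape=c_a__[a]_   (S,a)→(P,_,→)
state=P head=6 tape=c_a___[_]   (P,_)→(S,a,←)
state=S head=5 tape=c_a__[_]a
M halts after 15 transitions.

15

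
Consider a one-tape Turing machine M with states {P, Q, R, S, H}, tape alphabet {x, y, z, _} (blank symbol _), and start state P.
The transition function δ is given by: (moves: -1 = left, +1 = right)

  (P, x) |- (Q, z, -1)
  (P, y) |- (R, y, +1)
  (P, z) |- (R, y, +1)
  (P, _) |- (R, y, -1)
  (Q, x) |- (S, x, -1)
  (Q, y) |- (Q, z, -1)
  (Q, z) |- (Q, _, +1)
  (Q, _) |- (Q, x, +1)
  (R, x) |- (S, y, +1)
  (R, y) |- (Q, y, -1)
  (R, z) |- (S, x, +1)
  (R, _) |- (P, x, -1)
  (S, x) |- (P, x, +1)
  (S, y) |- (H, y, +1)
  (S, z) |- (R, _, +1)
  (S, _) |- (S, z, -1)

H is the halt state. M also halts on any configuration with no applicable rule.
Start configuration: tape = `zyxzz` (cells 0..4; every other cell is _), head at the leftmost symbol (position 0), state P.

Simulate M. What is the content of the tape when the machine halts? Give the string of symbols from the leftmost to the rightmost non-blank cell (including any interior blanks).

state=P head=0 tape=_[z]yxzz___   (P,z)→(R,y,+1)
state=R head=1 tape=_y[y]xzz___   (R,y)→(Q,y,-1)
state=Q head=0 tape=_[y]yxzz___   (Q,y)→(Q,z,-1)
state=Q head=-1 tape=[_]zyxzz___   (Q,_)→(Q,x,+1)
state=Q head=0 tape=x[z]yxzz___   (Q,z)→(Q,_,+1)
state=Q head=1 tape=x_[y]xzz___   (Q,y)→(Q,z,-1)
state=Q head=0 tape=x[_]zxzz___   (Q,_)→(Q,x,+1)
state=Q head=1 tape=xx[z]xzz___   (Q,z)→(Q,_,+1)
state=Q head=2 tape=xx_[x]zz___   (Q,x)→(S,x,-1)
state=S head=1 tape=xx[_]xzz___   (S,_)→(S,z,-1)
state=S head=0 tape=x[x]zxzz___   (S,x)→(P,x,+1)
state=P head=1 tape=xx[z]xzz___   (P,z)→(R,y,+1)
state=R head=2 tape=xxy[x]zz___   (R,x)→(S,y,+1)
state=S head=3 tape=xxyy[z]z___   (S,z)→(R,_,+1)
state=R head=4 tape=xxyy_[z]___   (R,z)→(S,x,+1)
state=S head=5 tape=xxyy_x[_]__   (S,_)→(S,z,-1)
state=S head=4 tape=xxyy_[x]z__   (S,x)→(P,x,+1)
state=P head=5 tape=xxyy_x[z]__   (P,z)→(R,y,+1)
state=R head=6 tape=xxyy_xy[_]_   (R,_)→(P,x,-1)
state=P head=5 tape=xxyy_x[y]x_   (P,y)→(R,y,+1)
state=R head=6 tape=xxyy_xy[x]_   (R,x)→(S,y,+1)
state=S head=7 tape=xxyy_xyy[_]   (S,_)→(S,z,-1)
state=S head=6 tape=xxyy_xy[y]z   (S,y)→(H,y,+1)
state=H head=7 tape=xxyy_xyy[z]
The non-blank tape span at halt is xxyy_xyyz.

xxyy_xyyz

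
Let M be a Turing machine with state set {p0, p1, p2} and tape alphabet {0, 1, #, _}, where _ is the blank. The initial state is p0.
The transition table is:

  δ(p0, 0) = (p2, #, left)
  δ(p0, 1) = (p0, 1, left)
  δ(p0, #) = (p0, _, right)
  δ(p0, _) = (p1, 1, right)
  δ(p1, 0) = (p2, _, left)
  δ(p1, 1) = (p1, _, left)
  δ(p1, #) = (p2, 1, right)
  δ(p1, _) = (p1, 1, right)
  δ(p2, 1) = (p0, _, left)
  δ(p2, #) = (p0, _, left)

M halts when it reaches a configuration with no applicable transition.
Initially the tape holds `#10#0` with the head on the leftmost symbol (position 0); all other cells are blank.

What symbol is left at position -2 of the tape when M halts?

1

state=p0 head=0 tape=____[#]10#0   (p0,#)→(p0,_,right)
state=p0 head=1 tape=_____[1]0#0   (p0,1)→(p0,1,left)
state=p0 head=0 tape=____[_]10#0   (p0,_)→(p1,1,right)
state=p1 head=1 tape=____1[1]0#0   (p1,1)→(p1,_,left)
state=p1 head=0 tape=____[1]_0#0   (p1,1)→(p1,_,left)
state=p1 head=-1 tape=___[_]__0#0   (p1,_)→(p1,1,right)
state=p1 head=0 tape=___1[_]_0#0   (p1,_)→(p1,1,right)
state=p1 head=1 tape=___11[_]0#0   (p1,_)→(p1,1,right)
state=p1 head=2 tape=___111[0]#0   (p1,0)→(p2,_,left)
state=p2 head=1 tape=___11[1]_#0   (p2,1)→(p0,_,left)
state=p0 head=0 tape=___1[1]__#0   (p0,1)→(p0,1,left)
state=p0 head=-1 tape=___[1]1__#0   (p0,1)→(p0,1,left)
state=p0 head=-2 tape=__[_]11__#0   (p0,_)→(p1,1,right)
state=p1 head=-1 tape=__1[1]1__#0   (p1,1)→(p1,_,left)
state=p1 head=-2 tape=__[1]_1__#0   (p1,1)→(p1,_,left)
state=p1 head=-3 tape=_[_]__1__#0   (p1,_)→(p1,1,right)
state=p1 head=-2 tape=_1[_]_1__#0   (p1,_)→(p1,1,right)
state=p1 head=-1 tape=_11[_]1__#0   (p1,_)→(p1,1,right)
state=p1 head=0 tape=_111[1]__#0   (p1,1)→(p1,_,left)
state=p1 head=-1 tape=_11[1]___#0   (p1,1)→(p1,_,left)
state=p1 head=-2 tape=_1[1]____#0   (p1,1)→(p1,_,left)
state=p1 head=-3 tape=_[1]_____#0   (p1,1)→(p1,_,left)
state=p1 head=-4 tape=[_]______#0   (p1,_)→(p1,1,right)
state=p1 head=-3 tape=1[_]_____#0   (p1,_)→(p1,1,right)
state=p1 head=-2 tape=11[_]____#0   (p1,_)→(p1,1,right)
state=p1 head=-1 tape=111[_]___#0   (p1,_)→(p1,1,right)
state=p1 head=0 tape=1111[_]__#0   (p1,_)→(p1,1,right)
state=p1 head=1 tape=11111[_]_#0   (p1,_)→(p1,1,right)
state=p1 head=2 tape=111111[_]#0   (p1,_)→(p1,1,right)
state=p1 head=3 tape=1111111[#]0   (p1,#)→(p2,1,right)
state=p2 head=4 tape=11111111[0]
Cell -2 holds 1 when M halts.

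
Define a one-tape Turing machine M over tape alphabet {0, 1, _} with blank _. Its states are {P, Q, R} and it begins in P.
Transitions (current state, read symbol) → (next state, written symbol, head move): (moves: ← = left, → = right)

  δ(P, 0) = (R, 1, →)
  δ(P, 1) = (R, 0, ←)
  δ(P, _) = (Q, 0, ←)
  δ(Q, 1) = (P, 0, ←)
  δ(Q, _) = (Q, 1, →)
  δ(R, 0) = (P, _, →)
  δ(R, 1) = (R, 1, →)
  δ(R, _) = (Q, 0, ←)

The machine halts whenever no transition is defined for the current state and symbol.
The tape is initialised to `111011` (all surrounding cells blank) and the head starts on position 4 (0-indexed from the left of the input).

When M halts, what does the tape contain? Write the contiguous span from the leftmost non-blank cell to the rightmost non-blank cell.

P | __1110[1]1__   read 1 → write 0, move ←, go to R
R | __111[0]01__   read 0 → write _, move →, go to P
P | __111_[0]1__   read 0 → write 1, move →, go to R
R | __111_1[1]__   read 1 → write 1, move →, go to R
R | __111_11[_]_   read _ → write 0, move ←, go to Q
Q | __111_1[1]0_   read 1 → write 0, move ←, go to P
P | __111_[1]00_   read 1 → write 0, move ←, go to R
R | __111[_]000_   read _ → write 0, move ←, go to Q
Q | __11[1]0000_   read 1 → write 0, move ←, go to P
P | __1[1]00000_   read 1 → write 0, move ←, go to R
R | __[1]000000_   read 1 → write 1, move →, go to R
R | __1[0]00000_   read 0 → write _, move →, go to P
P | __1_[0]0000_   read 0 → write 1, move →, go to R
R | __1_1[0]000_   read 0 → write _, move →, go to P
P | __1_1_[0]00_   read 0 → write 1, move →, go to R
R | __1_1_1[0]0_   read 0 → write _, move →, go to P
P | __1_1_1_[0]_   read 0 → write 1, move →, go to R
R | __1_1_1_1[_]   read _ → write 0, move ←, go to Q
Q | __1_1_1_[1]0   read 1 → write 0, move ←, go to P
P | __1_1_1[_]00   read _ → write 0, move ←, go to Q
Q | __1_1_[1]000   read 1 → write 0, move ←, go to P
P | __1_1[_]0000   read _ → write 0, move ←, go to Q
Q | __1_[1]00000   read 1 → write 0, move ←, go to P
P | __1[_]000000   read _ → write 0, move ←, go to Q
Q | __[1]0000000   read 1 → write 0, move ←, go to P
P | _[_]00000000   read _ → write 0, move ←, go to Q
Q | [_]000000000   read _ → write 1, move →, go to Q
Q | 1[0]00000000
The non-blank tape span at halt is 1000000000.

1000000000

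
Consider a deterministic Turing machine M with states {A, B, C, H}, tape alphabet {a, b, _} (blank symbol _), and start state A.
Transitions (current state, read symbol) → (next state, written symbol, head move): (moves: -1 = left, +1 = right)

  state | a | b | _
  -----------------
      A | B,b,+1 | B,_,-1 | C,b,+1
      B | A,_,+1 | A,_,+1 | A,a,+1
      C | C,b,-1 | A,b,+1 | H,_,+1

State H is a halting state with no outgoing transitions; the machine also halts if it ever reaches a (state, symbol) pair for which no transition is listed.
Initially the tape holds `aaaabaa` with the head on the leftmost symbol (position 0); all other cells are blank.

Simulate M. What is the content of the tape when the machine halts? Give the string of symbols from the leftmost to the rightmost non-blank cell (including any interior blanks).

b_ba__b

state=A head=0 tape=[a]aaabaa__   (A,a)→(B,b,+1)
state=B head=1 tape=b[a]aabaa__   (B,a)→(A,_,+1)
state=A head=2 tape=b_[a]abaa__   (A,a)→(B,b,+1)
state=B head=3 tape=b_b[a]baa__   (B,a)→(A,_,+1)
state=A head=4 tape=b_b_[b]aa__   (A,b)→(B,_,-1)
state=B head=3 tape=b_b[_]_aa__   (B,_)→(A,a,+1)
state=A head=4 tape=b_ba[_]aa__   (A,_)→(C,b,+1)
state=C head=5 tape=b_bab[a]a__   (C,a)→(C,b,-1)
state=C head=4 tape=b_ba[b]ba__   (C,b)→(A,b,+1)
state=A head=5 tape=b_bab[b]a__   (A,b)→(B,_,-1)
state=B head=4 tape=b_ba[b]_a__   (B,b)→(A,_,+1)
state=A head=5 tape=b_ba_[_]a__   (A,_)→(C,b,+1)
state=C head=6 tape=b_ba_b[a]__   (C,a)→(C,b,-1)
state=C head=5 tape=b_ba_[b]b__   (C,b)→(A,b,+1)
state=A head=6 tape=b_ba_b[b]__   (A,b)→(B,_,-1)
state=B head=5 tape=b_ba_[b]___   (B,b)→(A,_,+1)
state=A head=6 tape=b_ba__[_]__   (A,_)→(C,b,+1)
state=C head=7 tape=b_ba__b[_]_   (C,_)→(H,_,+1)
state=H head=8 tape=b_ba__b_[_]
The non-blank tape span at halt is b_ba__b.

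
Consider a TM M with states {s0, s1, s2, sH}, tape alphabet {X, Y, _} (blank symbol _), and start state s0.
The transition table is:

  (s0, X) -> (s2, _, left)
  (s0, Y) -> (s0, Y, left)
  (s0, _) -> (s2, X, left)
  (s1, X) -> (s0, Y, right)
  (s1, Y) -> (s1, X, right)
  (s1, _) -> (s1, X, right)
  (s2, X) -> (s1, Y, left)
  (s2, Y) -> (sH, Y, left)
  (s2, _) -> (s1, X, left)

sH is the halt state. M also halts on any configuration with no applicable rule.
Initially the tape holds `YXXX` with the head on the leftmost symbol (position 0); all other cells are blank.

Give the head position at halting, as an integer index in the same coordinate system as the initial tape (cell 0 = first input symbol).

state=s0 head=0 tape=___[Y]XXX   (s0,Y)→(s0,Y,left)
state=s0 head=-1 tape=__[_]YXXX   (s0,_)→(s2,X,left)
state=s2 head=-2 tape=_[_]XYXXX   (s2,_)→(s1,X,left)
state=s1 head=-3 tape=[_]XXYXXX   (s1,_)→(s1,X,right)
state=s1 head=-2 tape=X[X]XYXXX   (s1,X)→(s0,Y,right)
state=s0 head=-1 tape=XY[X]YXXX   (s0,X)→(s2,_,left)
state=s2 head=-2 tape=X[Y]_YXXX   (s2,Y)→(sH,Y,left)
state=sH head=-3 tape=[X]Y_YXXX
At halt the head is at cell -3.

-3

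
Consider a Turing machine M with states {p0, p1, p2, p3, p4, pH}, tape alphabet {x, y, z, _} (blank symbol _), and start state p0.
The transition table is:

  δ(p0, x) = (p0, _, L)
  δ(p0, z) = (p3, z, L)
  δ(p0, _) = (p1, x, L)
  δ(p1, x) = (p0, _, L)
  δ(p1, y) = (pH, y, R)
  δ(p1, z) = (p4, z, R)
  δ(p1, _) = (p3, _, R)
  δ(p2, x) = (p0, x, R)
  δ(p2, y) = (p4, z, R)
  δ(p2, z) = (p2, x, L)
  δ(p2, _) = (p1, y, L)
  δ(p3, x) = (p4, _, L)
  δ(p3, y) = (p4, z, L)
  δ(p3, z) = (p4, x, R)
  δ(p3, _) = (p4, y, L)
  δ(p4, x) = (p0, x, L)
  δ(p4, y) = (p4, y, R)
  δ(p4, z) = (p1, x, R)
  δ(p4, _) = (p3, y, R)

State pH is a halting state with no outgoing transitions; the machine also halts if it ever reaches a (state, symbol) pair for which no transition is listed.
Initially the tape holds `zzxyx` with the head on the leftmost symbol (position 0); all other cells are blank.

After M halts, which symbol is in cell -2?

y

state=p0 head=0 tape=__[z]zxyx   (p0,z)→(p3,z,L)
state=p3 head=-1 tape=_[_]zzxyx   (p3,_)→(p4,y,L)
state=p4 head=-2 tape=[_]yzzxyx   (p4,_)→(p3,y,R)
state=p3 head=-1 tape=y[y]zzxyx   (p3,y)→(p4,z,L)
state=p4 head=-2 tape=[y]zzzxyx   (p4,y)→(p4,y,R)
state=p4 head=-1 tape=y[z]zzxyx   (p4,z)→(p1,x,R)
state=p1 head=0 tape=yx[z]zxyx   (p1,z)→(p4,z,R)
state=p4 head=1 tape=yxz[z]xyx   (p4,z)→(p1,x,R)
state=p1 head=2 tape=yxzx[x]yx   (p1,x)→(p0,_,L)
state=p0 head=1 tape=yxz[x]_yx   (p0,x)→(p0,_,L)
state=p0 head=0 tape=yx[z]__yx   (p0,z)→(p3,z,L)
state=p3 head=-1 tape=y[x]z__yx   (p3,x)→(p4,_,L)
state=p4 head=-2 tape=[y]_z__yx   (p4,y)→(p4,y,R)
state=p4 head=-1 tape=y[_]z__yx   (p4,_)→(p3,y,R)
state=p3 head=0 tape=yy[z]__yx   (p3,z)→(p4,x,R)
state=p4 head=1 tape=yyx[_]_yx   (p4,_)→(p3,y,R)
state=p3 head=2 tape=yyxy[_]yx   (p3,_)→(p4,y,L)
state=p4 head=1 tape=yyx[y]yyx   (p4,y)→(p4,y,R)
state=p4 head=2 tape=yyxy[y]yx   (p4,y)→(p4,y,R)
state=p4 head=3 tape=yyxyy[y]x   (p4,y)→(p4,y,R)
state=p4 head=4 tape=yyxyyy[x]   (p4,x)→(p0,x,L)
state=p0 head=3 tape=yyxyy[y]x
Cell -2 holds y when M halts.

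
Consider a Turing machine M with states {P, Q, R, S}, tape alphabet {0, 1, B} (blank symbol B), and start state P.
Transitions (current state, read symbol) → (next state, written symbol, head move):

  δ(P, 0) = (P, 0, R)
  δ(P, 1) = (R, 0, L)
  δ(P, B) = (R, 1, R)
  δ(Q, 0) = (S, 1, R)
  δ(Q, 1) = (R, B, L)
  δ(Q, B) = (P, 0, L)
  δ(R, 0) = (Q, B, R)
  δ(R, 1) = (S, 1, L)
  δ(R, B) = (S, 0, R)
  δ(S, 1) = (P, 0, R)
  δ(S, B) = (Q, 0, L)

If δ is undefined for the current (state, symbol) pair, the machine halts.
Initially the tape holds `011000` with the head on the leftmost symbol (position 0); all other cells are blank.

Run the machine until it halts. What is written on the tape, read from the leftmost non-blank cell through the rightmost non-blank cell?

10000110

P | [0]11000BBB   read 0 → write 0, move R, go to P
P | 0[1]1000BBB   read 1 → write 0, move L, go to R
R | [0]01000BBB   read 0 → write B, move R, go to Q
Q | B[0]1000BBB   read 0 → write 1, move R, go to S
S | B1[1]000BBB   read 1 → write 0, move R, go to P
P | B10[0]00BBB   read 0 → write 0, move R, go to P
P | B100[0]0BBB   read 0 → write 0, move R, go to P
P | B1000[0]BBB   read 0 → write 0, move R, go to P
P | B10000[B]BB   read B → write 1, move R, go to R
R | B100001[B]B   read B → write 0, move R, go to S
S | B1000010[B]   read B → write 0, move L, go to Q
Q | B100001[0]0   read 0 → write 1, move R, go to S
S | B1000011[0]
The non-blank tape span at halt is 10000110.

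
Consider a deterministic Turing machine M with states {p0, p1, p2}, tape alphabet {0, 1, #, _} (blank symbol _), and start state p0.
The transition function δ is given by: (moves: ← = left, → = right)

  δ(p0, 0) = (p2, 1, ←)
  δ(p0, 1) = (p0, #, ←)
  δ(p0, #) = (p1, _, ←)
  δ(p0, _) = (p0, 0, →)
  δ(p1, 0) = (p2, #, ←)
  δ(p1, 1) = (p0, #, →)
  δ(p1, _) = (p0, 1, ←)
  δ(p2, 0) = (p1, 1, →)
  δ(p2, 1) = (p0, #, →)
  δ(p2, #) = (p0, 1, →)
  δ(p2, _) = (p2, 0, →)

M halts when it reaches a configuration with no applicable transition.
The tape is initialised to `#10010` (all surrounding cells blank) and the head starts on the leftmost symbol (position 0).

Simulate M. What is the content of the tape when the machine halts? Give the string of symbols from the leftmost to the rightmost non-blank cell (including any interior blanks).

0#__10010

p0 | ___[#]10010   read # → write _, move ←, go to p1
p1 | __[_]_10010   read _ → write 1, move ←, go to p0
p0 | _[_]1_10010   read _ → write 0, move →, go to p0
p0 | _0[1]_10010   read 1 → write #, move ←, go to p0
p0 | _[0]#_10010   read 0 → write 1, move ←, go to p2
p2 | [_]1#_10010   read _ → write 0, move →, go to p2
p2 | 0[1]#_10010   read 1 → write #, move →, go to p0
p0 | 0#[#]_10010   read # → write _, move ←, go to p1
p1 | 0[#]__10010
The non-blank tape span at halt is 0#__10010.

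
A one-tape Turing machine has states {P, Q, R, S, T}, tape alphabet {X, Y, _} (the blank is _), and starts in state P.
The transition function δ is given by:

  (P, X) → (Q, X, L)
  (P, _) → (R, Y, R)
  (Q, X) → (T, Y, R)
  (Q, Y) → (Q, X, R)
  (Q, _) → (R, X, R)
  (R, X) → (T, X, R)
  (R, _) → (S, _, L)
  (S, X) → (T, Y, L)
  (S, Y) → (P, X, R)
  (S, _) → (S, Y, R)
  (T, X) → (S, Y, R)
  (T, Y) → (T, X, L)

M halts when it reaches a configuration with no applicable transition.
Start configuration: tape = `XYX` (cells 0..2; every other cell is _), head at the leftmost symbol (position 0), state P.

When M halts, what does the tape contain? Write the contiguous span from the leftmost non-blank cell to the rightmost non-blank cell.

XYYX

state=P head=0 tape=__[X]YX   (P,X)→(Q,X,L)
state=Q head=-1 tape=_[_]XYX   (Q,_)→(R,X,R)
state=R head=0 tape=_X[X]YX   (R,X)→(T,X,R)
state=T head=1 tape=_XX[Y]X   (T,Y)→(T,X,L)
state=T head=0 tape=_X[X]XX   (T,X)→(S,Y,R)
state=S head=1 tape=_XY[X]X   (S,X)→(T,Y,L)
state=T head=0 tape=_X[Y]YX   (T,Y)→(T,X,L)
state=T head=-1 tape=_[X]XYX   (T,X)→(S,Y,R)
state=S head=0 tape=_Y[X]YX   (S,X)→(T,Y,L)
state=T head=-1 tape=_[Y]YYX   (T,Y)→(T,X,L)
state=T head=-2 tape=[_]XYYX
The non-blank tape span at halt is XYYX.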